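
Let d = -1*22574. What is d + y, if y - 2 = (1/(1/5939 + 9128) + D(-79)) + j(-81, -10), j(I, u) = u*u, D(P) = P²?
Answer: -879901867644/54211193 ≈ -16231.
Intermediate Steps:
d = -22574
j(I, u) = u²
y = 343861603138/54211193 (y = 2 + ((1/(1/5939 + 9128) + (-79)²) + (-10)²) = 2 + ((1/(1/5939 + 9128) + 6241) + 100) = 2 + ((1/(54211193/5939) + 6241) + 100) = 2 + ((5939/54211193 + 6241) + 100) = 2 + (338332061452/54211193 + 100) = 2 + 343753180752/54211193 = 343861603138/54211193 ≈ 6343.0)
d + y = -22574 + 343861603138/54211193 = -879901867644/54211193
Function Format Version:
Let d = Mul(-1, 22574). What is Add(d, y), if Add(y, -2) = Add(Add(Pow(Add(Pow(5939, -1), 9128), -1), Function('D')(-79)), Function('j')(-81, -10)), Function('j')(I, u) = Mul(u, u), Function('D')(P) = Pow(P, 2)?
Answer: Rational(-879901867644, 54211193) ≈ -16231.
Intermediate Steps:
d = -22574
Function('j')(I, u) = Pow(u, 2)
y = Rational(343861603138, 54211193) (y = Add(2, Add(Add(Pow(Add(Pow(5939, -1), 9128), -1), Pow(-79, 2)), Pow(-10, 2))) = Add(2, Add(Add(Pow(Add(Rational(1, 5939), 9128), -1), 6241), 100)) = Add(2, Add(Add(Pow(Rational(54211193, 5939), -1), 6241), 100)) = Add(2, Add(Add(Rational(5939, 54211193), 6241), 100)) = Add(2, Add(Rational(338332061452, 54211193), 100)) = Add(2, Rational(343753180752, 54211193)) = Rational(343861603138, 54211193) ≈ 6343.0)
Add(d, y) = Add(-22574, Rational(343861603138, 54211193)) = Rational(-879901867644, 54211193)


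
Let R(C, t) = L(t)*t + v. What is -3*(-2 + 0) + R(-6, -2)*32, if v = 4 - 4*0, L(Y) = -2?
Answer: 262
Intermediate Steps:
v = 4 (v = 4 + 0 = 4)
R(C, t) = 4 - 2*t (R(C, t) = -2*t + 4 = 4 - 2*t)
-3*(-2 + 0) + R(-6, -2)*32 = -3*(-2 + 0) + (4 - 2*(-2))*32 = -3*(-2) + (4 + 4)*32 = 6 + 8*32 = 6 + 256 = 262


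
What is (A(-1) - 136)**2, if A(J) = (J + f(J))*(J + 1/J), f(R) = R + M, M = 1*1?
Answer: 17956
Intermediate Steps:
M = 1
f(R) = 1 + R (f(R) = R + 1 = 1 + R)
A(J) = (1 + 2*J)*(J + 1/J) (A(J) = (J + (1 + J))*(J + 1/J) = (1 + 2*J)*(J + 1/J))
(A(-1) - 136)**2 = ((2 - 1 + 1/(-1) + 2*(-1)**2) - 136)**2 = ((2 - 1 - 1 + 2*1) - 136)**2 = ((2 - 1 - 1 + 2) - 136)**2 = (2 - 136)**2 = (-134)**2 = 17956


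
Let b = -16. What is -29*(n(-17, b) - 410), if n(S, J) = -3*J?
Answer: 10498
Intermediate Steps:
-29*(n(-17, b) - 410) = -29*(-3*(-16) - 410) = -29*(48 - 410) = -29*(-362) = 10498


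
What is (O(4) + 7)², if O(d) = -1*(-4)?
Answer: 121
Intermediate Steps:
O(d) = 4
(O(4) + 7)² = (4 + 7)² = 11² = 121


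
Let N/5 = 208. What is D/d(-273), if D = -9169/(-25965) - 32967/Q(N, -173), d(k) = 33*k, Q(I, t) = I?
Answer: 169290479/48655086480 ≈ 0.0034794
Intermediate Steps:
N = 1040 (N = 5*208 = 1040)
D = -169290479/5400720 (D = -9169/(-25965) - 32967/1040 = -9169*(-1/25965) - 32967*1/1040 = 9169/25965 - 32967/1040 = -169290479/5400720 ≈ -31.346)
D/d(-273) = -169290479/(5400720*(33*(-273))) = -169290479/5400720/(-9009) = -169290479/5400720*(-1/9009) = 169290479/48655086480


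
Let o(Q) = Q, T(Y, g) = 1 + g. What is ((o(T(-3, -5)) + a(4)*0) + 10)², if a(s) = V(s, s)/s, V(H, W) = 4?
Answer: 36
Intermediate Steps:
a(s) = 4/s
((o(T(-3, -5)) + a(4)*0) + 10)² = (((1 - 5) + (4/4)*0) + 10)² = ((-4 + (4*(¼))*0) + 10)² = ((-4 + 1*0) + 10)² = ((-4 + 0) + 10)² = (-4 + 10)² = 6² = 36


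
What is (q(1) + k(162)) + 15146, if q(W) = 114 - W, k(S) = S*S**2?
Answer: 4266787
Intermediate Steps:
k(S) = S**3
(q(1) + k(162)) + 15146 = ((114 - 1*1) + 162**3) + 15146 = ((114 - 1) + 4251528) + 15146 = (113 + 4251528) + 15146 = 4251641 + 15146 = 4266787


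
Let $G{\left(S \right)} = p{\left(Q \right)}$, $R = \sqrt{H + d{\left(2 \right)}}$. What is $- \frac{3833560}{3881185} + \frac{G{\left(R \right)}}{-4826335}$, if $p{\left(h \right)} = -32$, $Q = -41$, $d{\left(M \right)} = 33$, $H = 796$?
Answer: $- \frac{3700384120936}{3746379801395} \approx -0.98772$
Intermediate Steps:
$R = \sqrt{829}$ ($R = \sqrt{796 + 33} = \sqrt{829} \approx 28.792$)
$G{\left(S \right)} = -32$
$- \frac{3833560}{3881185} + \frac{G{\left(R \right)}}{-4826335} = - \frac{3833560}{3881185} - \frac{32}{-4826335} = \left(-3833560\right) \frac{1}{3881185} - - \frac{32}{4826335} = - \frac{766712}{776237} + \frac{32}{4826335} = - \frac{3700384120936}{3746379801395}$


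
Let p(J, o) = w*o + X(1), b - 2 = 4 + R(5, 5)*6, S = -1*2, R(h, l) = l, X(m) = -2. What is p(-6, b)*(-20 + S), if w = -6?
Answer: 4796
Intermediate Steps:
S = -2
b = 36 (b = 2 + (4 + 5*6) = 2 + (4 + 30) = 2 + 34 = 36)
p(J, o) = -2 - 6*o (p(J, o) = -6*o - 2 = -2 - 6*o)
p(-6, b)*(-20 + S) = (-2 - 6*36)*(-20 - 2) = (-2 - 216)*(-22) = -218*(-22) = 4796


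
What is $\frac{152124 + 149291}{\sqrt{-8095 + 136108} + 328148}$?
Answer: $\frac{98908729420}{107680981891} - \frac{301415 \sqrt{128013}}{107680981891} \approx 0.91753$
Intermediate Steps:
$\frac{152124 + 149291}{\sqrt{-8095 + 136108} + 328148} = \frac{301415}{\sqrt{128013} + 328148} = \frac{301415}{328148 + \sqrt{128013}}$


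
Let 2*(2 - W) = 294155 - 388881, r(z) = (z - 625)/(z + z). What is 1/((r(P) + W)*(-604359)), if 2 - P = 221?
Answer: -73/2089743887721 ≈ -3.4933e-11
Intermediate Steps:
P = -219 (P = 2 - 1*221 = 2 - 221 = -219)
r(z) = (-625 + z)/(2*z) (r(z) = (-625 + z)/((2*z)) = (-625 + z)*(1/(2*z)) = (-625 + z)/(2*z))
W = 47365 (W = 2 - (294155 - 388881)/2 = 2 - ½*(-94726) = 2 + 47363 = 47365)
1/((r(P) + W)*(-604359)) = 1/(((½)*(-625 - 219)/(-219) + 47365)*(-604359)) = -1/604359/((½)*(-1/219)*(-844) + 47365) = -1/604359/(422/219 + 47365) = -1/604359/(10373357/219) = (219/10373357)*(-1/604359) = -73/2089743887721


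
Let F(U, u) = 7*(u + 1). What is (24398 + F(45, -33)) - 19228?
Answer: 4946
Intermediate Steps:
F(U, u) = 7 + 7*u (F(U, u) = 7*(1 + u) = 7 + 7*u)
(24398 + F(45, -33)) - 19228 = (24398 + (7 + 7*(-33))) - 19228 = (24398 + (7 - 231)) - 19228 = (24398 - 224) - 19228 = 24174 - 19228 = 4946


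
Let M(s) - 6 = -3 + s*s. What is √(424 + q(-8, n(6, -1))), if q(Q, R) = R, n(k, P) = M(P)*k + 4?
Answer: 2*√113 ≈ 21.260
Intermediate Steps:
M(s) = 3 + s² (M(s) = 6 + (-3 + s*s) = 6 + (-3 + s²) = 3 + s²)
n(k, P) = 4 + k*(3 + P²) (n(k, P) = (3 + P²)*k + 4 = k*(3 + P²) + 4 = 4 + k*(3 + P²))
√(424 + q(-8, n(6, -1))) = √(424 + (4 + 6*(3 + (-1)²))) = √(424 + (4 + 6*(3 + 1))) = √(424 + (4 + 6*4)) = √(424 + (4 + 24)) = √(424 + 28) = √452 = 2*√113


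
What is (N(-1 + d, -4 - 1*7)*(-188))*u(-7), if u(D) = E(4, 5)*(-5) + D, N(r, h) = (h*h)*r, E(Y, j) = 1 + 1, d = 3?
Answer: 773432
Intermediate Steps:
E(Y, j) = 2
N(r, h) = r*h² (N(r, h) = h²*r = r*h²)
u(D) = -10 + D (u(D) = 2*(-5) + D = -10 + D)
(N(-1 + d, -4 - 1*7)*(-188))*u(-7) = (((-1 + 3)*(-4 - 1*7)²)*(-188))*(-10 - 7) = ((2*(-4 - 7)²)*(-188))*(-17) = ((2*(-11)²)*(-188))*(-17) = ((2*121)*(-188))*(-17) = (242*(-188))*(-17) = -45496*(-17) = 773432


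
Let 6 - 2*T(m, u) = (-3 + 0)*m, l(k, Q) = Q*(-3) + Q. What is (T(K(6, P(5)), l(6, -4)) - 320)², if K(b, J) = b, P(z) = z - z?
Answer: 94864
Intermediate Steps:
P(z) = 0
l(k, Q) = -2*Q (l(k, Q) = -3*Q + Q = -2*Q)
T(m, u) = 3 + 3*m/2 (T(m, u) = 3 - (-3 + 0)*m/2 = 3 - (-3)*m/2 = 3 + 3*m/2)
(T(K(6, P(5)), l(6, -4)) - 320)² = ((3 + (3/2)*6) - 320)² = ((3 + 9) - 320)² = (12 - 320)² = (-308)² = 94864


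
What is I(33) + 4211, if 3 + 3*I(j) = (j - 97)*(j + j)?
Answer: 2802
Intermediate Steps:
I(j) = -1 + 2*j*(-97 + j)/3 (I(j) = -1 + ((j - 97)*(j + j))/3 = -1 + ((-97 + j)*(2*j))/3 = -1 + (2*j*(-97 + j))/3 = -1 + 2*j*(-97 + j)/3)
I(33) + 4211 = (-1 - 194/3*33 + (⅔)*33²) + 4211 = (-1 - 2134 + (⅔)*1089) + 4211 = (-1 - 2134 + 726) + 4211 = -1409 + 4211 = 2802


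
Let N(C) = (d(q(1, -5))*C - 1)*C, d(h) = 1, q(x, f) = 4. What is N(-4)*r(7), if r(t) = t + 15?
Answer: 440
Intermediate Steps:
r(t) = 15 + t
N(C) = C*(-1 + C) (N(C) = (1*C - 1)*C = (C - 1)*C = (-1 + C)*C = C*(-1 + C))
N(-4)*r(7) = (-4*(-1 - 4))*(15 + 7) = -4*(-5)*22 = 20*22 = 440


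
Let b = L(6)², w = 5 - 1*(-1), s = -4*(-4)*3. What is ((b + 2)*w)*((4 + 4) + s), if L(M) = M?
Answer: 12768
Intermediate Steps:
s = 48 (s = 16*3 = 48)
w = 6 (w = 5 + 1 = 6)
b = 36 (b = 6² = 36)
((b + 2)*w)*((4 + 4) + s) = ((36 + 2)*6)*((4 + 4) + 48) = (38*6)*(8 + 48) = 228*56 = 12768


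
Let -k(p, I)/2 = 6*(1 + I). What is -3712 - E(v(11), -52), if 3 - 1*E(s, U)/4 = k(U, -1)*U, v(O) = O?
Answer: -3724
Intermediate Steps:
k(p, I) = -12 - 12*I (k(p, I) = -12*(1 + I) = -2*(6 + 6*I) = -12 - 12*I)
E(s, U) = 12 (E(s, U) = 12 - 4*(-12 - 12*(-1))*U = 12 - 4*(-12 + 12)*U = 12 - 0*U = 12 - 4*0 = 12 + 0 = 12)
-3712 - E(v(11), -52) = -3712 - 1*12 = -3712 - 12 = -3724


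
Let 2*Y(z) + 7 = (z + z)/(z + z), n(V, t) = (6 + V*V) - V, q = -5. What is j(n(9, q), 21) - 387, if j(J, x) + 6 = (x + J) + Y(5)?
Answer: -297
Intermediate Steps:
n(V, t) = 6 + V² - V (n(V, t) = (6 + V²) - V = 6 + V² - V)
Y(z) = -3 (Y(z) = -7/2 + ((z + z)/(z + z))/2 = -7/2 + ((2*z)/((2*z)))/2 = -7/2 + ((2*z)*(1/(2*z)))/2 = -7/2 + (½)*1 = -7/2 + ½ = -3)
j(J, x) = -9 + J + x (j(J, x) = -6 + ((x + J) - 3) = -6 + ((J + x) - 3) = -6 + (-3 + J + x) = -9 + J + x)
j(n(9, q), 21) - 387 = (-9 + (6 + 9² - 1*9) + 21) - 387 = (-9 + (6 + 81 - 9) + 21) - 387 = (-9 + 78 + 21) - 387 = 90 - 387 = -297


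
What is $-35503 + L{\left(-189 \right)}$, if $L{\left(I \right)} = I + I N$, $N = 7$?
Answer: $-37015$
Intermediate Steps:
$L{\left(I \right)} = 8 I$ ($L{\left(I \right)} = I + I 7 = I + 7 I = 8 I$)
$-35503 + L{\left(-189 \right)} = -35503 + 8 \left(-189\right) = -35503 - 1512 = -37015$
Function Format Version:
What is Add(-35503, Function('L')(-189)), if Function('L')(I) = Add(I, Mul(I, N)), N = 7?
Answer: -37015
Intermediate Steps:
Function('L')(I) = Mul(8, I) (Function('L')(I) = Add(I, Mul(I, 7)) = Add(I, Mul(7, I)) = Mul(8, I))
Add(-35503, Function('L')(-189)) = Add(-35503, Mul(8, -189)) = Add(-35503, -1512) = -37015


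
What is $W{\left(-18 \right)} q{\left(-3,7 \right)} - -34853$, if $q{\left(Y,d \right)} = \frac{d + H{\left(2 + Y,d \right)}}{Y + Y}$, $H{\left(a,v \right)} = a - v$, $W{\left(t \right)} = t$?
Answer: $34850$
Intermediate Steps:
$q{\left(Y,d \right)} = \frac{2 + Y}{2 Y}$ ($q{\left(Y,d \right)} = \frac{d - \left(-2 + d - Y\right)}{Y + Y} = \frac{d + \left(2 + Y - d\right)}{2 Y} = \left(2 + Y\right) \frac{1}{2 Y} = \frac{2 + Y}{2 Y}$)
$W{\left(-18 \right)} q{\left(-3,7 \right)} - -34853 = - 18 \frac{2 - 3}{2 \left(-3\right)} - -34853 = - 18 \cdot \frac{1}{2} \left(- \frac{1}{3}\right) \left(-1\right) + 34853 = \left(-18\right) \frac{1}{6} + 34853 = -3 + 34853 = 34850$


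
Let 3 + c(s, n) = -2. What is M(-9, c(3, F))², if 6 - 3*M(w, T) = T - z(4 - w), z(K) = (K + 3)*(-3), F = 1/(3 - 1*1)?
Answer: 1369/9 ≈ 152.11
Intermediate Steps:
F = ½ (F = 1/(3 - 1) = 1/2 = ½ ≈ 0.50000)
c(s, n) = -5 (c(s, n) = -3 - 2 = -5)
z(K) = -9 - 3*K (z(K) = (3 + K)*(-3) = -9 - 3*K)
M(w, T) = -5 + w - T/3 (M(w, T) = 2 - (T - (-9 - 3*(4 - w)))/3 = 2 - (T - (-9 + (-12 + 3*w)))/3 = 2 - (T - (-21 + 3*w))/3 = 2 - (T + (21 - 3*w))/3 = 2 - (21 + T - 3*w)/3 = 2 + (-7 + w - T/3) = -5 + w - T/3)
M(-9, c(3, F))² = (-5 - 9 - ⅓*(-5))² = (-5 - 9 + 5/3)² = (-37/3)² = 1369/9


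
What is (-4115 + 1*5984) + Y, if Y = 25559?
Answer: 27428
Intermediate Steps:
(-4115 + 1*5984) + Y = (-4115 + 1*5984) + 25559 = (-4115 + 5984) + 25559 = 1869 + 25559 = 27428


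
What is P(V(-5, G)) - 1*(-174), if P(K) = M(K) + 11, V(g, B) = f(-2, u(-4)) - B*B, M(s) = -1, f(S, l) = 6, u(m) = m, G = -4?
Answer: 184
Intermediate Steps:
V(g, B) = 6 - B² (V(g, B) = 6 - B*B = 6 - B²)
P(K) = 10 (P(K) = -1 + 11 = 10)
P(V(-5, G)) - 1*(-174) = 10 - 1*(-174) = 10 + 174 = 184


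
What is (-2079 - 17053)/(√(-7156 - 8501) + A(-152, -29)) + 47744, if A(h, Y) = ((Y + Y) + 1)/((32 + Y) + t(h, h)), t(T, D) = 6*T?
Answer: 34314843808666/718726937 + 878244894*I*√15657/718726937 ≈ 47744.0 + 152.9*I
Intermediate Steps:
A(h, Y) = (1 + 2*Y)/(32 + Y + 6*h) (A(h, Y) = ((Y + Y) + 1)/((32 + Y) + 6*h) = (2*Y + 1)/(32 + Y + 6*h) = (1 + 2*Y)/(32 + Y + 6*h))
(-2079 - 17053)/(√(-7156 - 8501) + A(-152, -29)) + 47744 = (-2079 - 17053)/(√(-7156 - 8501) + (1 + 2*(-29))/(32 - 29 + 6*(-152))) + 47744 = -19132/(√(-15657) + (1 - 58)/(32 - 29 - 912)) + 47744 = -19132/(I*√15657 - 57/(-909)) + 47744 = -19132/(I*√15657 - 1/909*(-57)) + 47744 = -19132/(I*√15657 + 19/303) + 47744 = -19132/(19/303 + I*√15657) + 47744 = 47744 - 19132/(19/303 + I*√15657)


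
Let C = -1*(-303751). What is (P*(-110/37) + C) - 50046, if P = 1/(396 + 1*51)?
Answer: 4196026885/16539 ≈ 2.5371e+5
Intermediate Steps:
C = 303751
P = 1/447 (P = 1/(396 + 51) = 1/447 ≈ 0.0022371)
(P*(-110/37) + C) - 50046 = ((-110/37)/447 + 303751) - 50046 = ((-110*1/37)/447 + 303751) - 50046 = ((1/447)*(-110/37) + 303751) - 50046 = (-110/16539 + 303751) - 50046 = 5023737679/16539 - 50046 = 4196026885/16539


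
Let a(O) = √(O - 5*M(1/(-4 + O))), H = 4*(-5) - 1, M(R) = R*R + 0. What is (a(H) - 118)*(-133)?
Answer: 15694 - 133*I*√13130/25 ≈ 15694.0 - 609.6*I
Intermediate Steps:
M(R) = R² (M(R) = R² + 0 = R²)
H = -21 (H = -20 - 1 = -21)
a(O) = √(O - 5/(-4 + O)²)
(a(H) - 118)*(-133) = (√(-21 - 5/(-4 - 21)²) - 118)*(-133) = (√(-21 - 5/(-25)²) - 118)*(-133) = (√(-21 - 5*1/625) - 118)*(-133) = (√(-21 - 1/125) - 118)*(-133) = (√(-2626/125) - 118)*(-133) = (I*√13130/25 - 118)*(-133) = (-118 + I*√13130/25)*(-133) = 15694 - 133*I*√13130/25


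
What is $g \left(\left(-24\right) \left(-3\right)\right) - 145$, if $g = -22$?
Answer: $-1729$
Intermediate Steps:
$g \left(\left(-24\right) \left(-3\right)\right) - 145 = - 22 \left(\left(-24\right) \left(-3\right)\right) - 145 = \left(-22\right) 72 - 145 = -1584 - 145 = -1729$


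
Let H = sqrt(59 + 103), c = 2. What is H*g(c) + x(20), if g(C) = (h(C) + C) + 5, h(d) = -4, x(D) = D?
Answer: 20 + 27*sqrt(2) ≈ 58.184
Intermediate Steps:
H = 9*sqrt(2) (H = sqrt(162) = 9*sqrt(2) ≈ 12.728)
g(C) = 1 + C (g(C) = (-4 + C) + 5 = 1 + C)
H*g(c) + x(20) = (9*sqrt(2))*(1 + 2) + 20 = (9*sqrt(2))*3 + 20 = 27*sqrt(2) + 20 = 20 + 27*sqrt(2)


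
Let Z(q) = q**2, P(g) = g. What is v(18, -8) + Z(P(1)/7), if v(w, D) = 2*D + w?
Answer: 99/49 ≈ 2.0204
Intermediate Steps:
v(w, D) = w + 2*D
v(18, -8) + Z(P(1)/7) = (18 + 2*(-8)) + (1/7)**2 = (18 - 16) + (1*(1/7))**2 = 2 + (1/7)**2 = 2 + 1/49 = 99/49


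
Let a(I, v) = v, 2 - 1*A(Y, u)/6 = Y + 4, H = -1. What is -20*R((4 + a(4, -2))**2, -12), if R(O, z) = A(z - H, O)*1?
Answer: -1080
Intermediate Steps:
A(Y, u) = -12 - 6*Y (A(Y, u) = 12 - 6*(Y + 4) = 12 - 6*(4 + Y) = 12 + (-24 - 6*Y) = -12 - 6*Y)
R(O, z) = -18 - 6*z (R(O, z) = (-12 - 6*(z - 1*(-1)))*1 = (-12 - 6*(z + 1))*1 = (-12 - 6*(1 + z))*1 = (-12 + (-6 - 6*z))*1 = (-18 - 6*z)*1 = -18 - 6*z)
-20*R((4 + a(4, -2))**2, -12) = -20*(-18 - 6*(-12)) = -20*(-18 + 72) = -20*54 = -1080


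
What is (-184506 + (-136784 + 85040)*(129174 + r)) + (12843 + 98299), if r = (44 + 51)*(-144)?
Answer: -5976194900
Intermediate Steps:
r = -13680 (r = 95*(-144) = -13680)
(-184506 + (-136784 + 85040)*(129174 + r)) + (12843 + 98299) = (-184506 + (-136784 + 85040)*(129174 - 13680)) + (12843 + 98299) = (-184506 - 51744*115494) + 111142 = (-184506 - 5976121536) + 111142 = -5976306042 + 111142 = -5976194900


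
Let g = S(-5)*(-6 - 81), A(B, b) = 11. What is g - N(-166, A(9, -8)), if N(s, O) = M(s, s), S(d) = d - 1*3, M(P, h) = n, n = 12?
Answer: 684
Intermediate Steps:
M(P, h) = 12
S(d) = -3 + d (S(d) = d - 3 = -3 + d)
N(s, O) = 12
g = 696 (g = (-3 - 5)*(-6 - 81) = -8*(-87) = 696)
g - N(-166, A(9, -8)) = 696 - 1*12 = 696 - 12 = 684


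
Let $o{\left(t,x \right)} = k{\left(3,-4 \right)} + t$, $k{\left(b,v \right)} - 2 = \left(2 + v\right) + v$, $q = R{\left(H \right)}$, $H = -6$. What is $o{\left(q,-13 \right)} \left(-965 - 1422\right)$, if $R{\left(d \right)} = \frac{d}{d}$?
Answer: $7161$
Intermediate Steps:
$R{\left(d \right)} = 1$
$q = 1$
$k{\left(b,v \right)} = 4 + 2 v$ ($k{\left(b,v \right)} = 2 + \left(\left(2 + v\right) + v\right) = 2 + \left(2 + 2 v\right) = 4 + 2 v$)
$o{\left(t,x \right)} = -4 + t$ ($o{\left(t,x \right)} = \left(4 + 2 \left(-4\right)\right) + t = \left(4 - 8\right) + t = -4 + t$)
$o{\left(q,-13 \right)} \left(-965 - 1422\right) = \left(-4 + 1\right) \left(-965 - 1422\right) = \left(-3\right) \left(-2387\right) = 7161$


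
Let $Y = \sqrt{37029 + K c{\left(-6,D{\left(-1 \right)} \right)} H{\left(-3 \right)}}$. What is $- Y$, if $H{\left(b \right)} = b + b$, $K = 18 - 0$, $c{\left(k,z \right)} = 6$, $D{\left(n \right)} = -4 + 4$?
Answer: $- \sqrt{36381} \approx -190.74$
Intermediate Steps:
$D{\left(n \right)} = 0$
$K = 18$ ($K = 18 + 0 = 18$)
$H{\left(b \right)} = 2 b$
$Y = \sqrt{36381}$ ($Y = \sqrt{37029 + 18 \cdot 6 \cdot 2 \left(-3\right)} = \sqrt{37029 + 108 \left(-6\right)} = \sqrt{37029 - 648} = \sqrt{36381} \approx 190.74$)
$- Y = - \sqrt{36381}$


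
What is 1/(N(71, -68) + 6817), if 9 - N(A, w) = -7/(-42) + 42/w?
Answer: 51/348149 ≈ 0.00014649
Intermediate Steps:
N(A, w) = 53/6 - 42/w (N(A, w) = 9 - (-7/(-42) + 42/w) = 9 - (-7*(-1/42) + 42/w) = 9 - (1/6 + 42/w) = 9 + (-1/6 - 42/w) = 53/6 - 42/w)
1/(N(71, -68) + 6817) = 1/((53/6 - 42/(-68)) + 6817) = 1/((53/6 - 42*(-1/68)) + 6817) = 1/((53/6 + 21/34) + 6817) = 1/(482/51 + 6817) = 1/(348149/51) = 51/348149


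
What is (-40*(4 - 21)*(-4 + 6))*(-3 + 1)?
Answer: -2720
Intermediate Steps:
(-40*(4 - 21)*(-4 + 6))*(-3 + 1) = -(-680)*2*(-2) = -40*(-34)*(-2) = 1360*(-2) = -2720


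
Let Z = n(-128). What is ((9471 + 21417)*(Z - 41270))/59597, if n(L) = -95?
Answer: -1277682120/59597 ≈ -21439.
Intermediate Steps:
Z = -95
((9471 + 21417)*(Z - 41270))/59597 = ((9471 + 21417)*(-95 - 41270))/59597 = (30888*(-41365))*(1/59597) = -1277682120*1/59597 = -1277682120/59597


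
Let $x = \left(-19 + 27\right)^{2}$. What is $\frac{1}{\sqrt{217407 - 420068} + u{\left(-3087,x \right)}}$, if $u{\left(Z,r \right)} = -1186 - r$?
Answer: $- \frac{1250}{1765161} - \frac{i \sqrt{202661}}{1765161} \approx -0.00070815 - 0.00025504 i$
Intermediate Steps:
$x = 64$ ($x = 8^{2} = 64$)
$\frac{1}{\sqrt{217407 - 420068} + u{\left(-3087,x \right)}} = \frac{1}{\sqrt{217407 - 420068} - 1250} = \frac{1}{\sqrt{-202661} - 1250} = \frac{1}{i \sqrt{202661} - 1250} = \frac{1}{-1250 + i \sqrt{202661}}$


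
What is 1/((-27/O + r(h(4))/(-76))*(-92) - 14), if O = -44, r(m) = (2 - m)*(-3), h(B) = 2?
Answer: -11/775 ≈ -0.014194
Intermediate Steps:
r(m) = -6 + 3*m
1/((-27/O + r(h(4))/(-76))*(-92) - 14) = 1/((-27/(-44) + (-6 + 3*2)/(-76))*(-92) - 14) = 1/((-27*(-1/44) + (-6 + 6)*(-1/76))*(-92) - 14) = 1/((27/44 + 0*(-1/76))*(-92) - 14) = 1/((27/44 + 0)*(-92) - 14) = 1/((27/44)*(-92) - 14) = 1/(-621/11 - 14) = 1/(-775/11) = -11/775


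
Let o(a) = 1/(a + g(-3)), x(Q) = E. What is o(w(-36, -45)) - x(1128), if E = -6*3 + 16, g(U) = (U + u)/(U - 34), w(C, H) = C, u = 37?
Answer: 2695/1366 ≈ 1.9729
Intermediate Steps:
g(U) = (37 + U)/(-34 + U) (g(U) = (U + 37)/(U - 34) = (37 + U)/(-34 + U))
E = -2 (E = -18 + 16 = -2)
x(Q) = -2
o(a) = 1/(-34/37 + a) (o(a) = 1/(a + (37 - 3)/(-34 - 3)) = 1/(a + 34/(-37)) = 1/(a - 1/37*34) = 1/(a - 34/37) = 1/(-34/37 + a))
o(w(-36, -45)) - x(1128) = 37/(-34 + 37*(-36)) - 1*(-2) = 37/(-34 - 1332) + 2 = 37/(-1366) + 2 = 37*(-1/1366) + 2 = -37/1366 + 2 = 2695/1366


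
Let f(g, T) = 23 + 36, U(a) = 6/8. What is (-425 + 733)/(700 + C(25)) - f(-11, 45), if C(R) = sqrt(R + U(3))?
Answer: -114771523/1959897 - 616*sqrt(103)/1959897 ≈ -58.563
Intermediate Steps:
U(a) = 3/4 (U(a) = 6*(1/8) = 3/4)
f(g, T) = 59
C(R) = sqrt(3/4 + R) (C(R) = sqrt(R + 3/4) = sqrt(3/4 + R))
(-425 + 733)/(700 + C(25)) - f(-11, 45) = (-425 + 733)/(700 + sqrt(3 + 4*25)/2) - 1*59 = 308/(700 + sqrt(3 + 100)/2) - 59 = 308/(700 + sqrt(103)/2) - 59 = -59 + 308/(700 + sqrt(103)/2)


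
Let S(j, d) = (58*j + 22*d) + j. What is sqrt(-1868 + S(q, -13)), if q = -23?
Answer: I*sqrt(3511) ≈ 59.254*I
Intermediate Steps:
S(j, d) = 22*d + 59*j (S(j, d) = (22*d + 58*j) + j = 22*d + 59*j)
sqrt(-1868 + S(q, -13)) = sqrt(-1868 + (22*(-13) + 59*(-23))) = sqrt(-1868 + (-286 - 1357)) = sqrt(-1868 - 1643) = sqrt(-3511) = I*sqrt(3511)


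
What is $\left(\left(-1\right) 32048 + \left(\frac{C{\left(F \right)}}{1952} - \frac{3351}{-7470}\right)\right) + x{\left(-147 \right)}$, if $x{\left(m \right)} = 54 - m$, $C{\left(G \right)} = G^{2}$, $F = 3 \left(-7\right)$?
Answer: $- \frac{77394214043}{2430240} \approx -31846.0$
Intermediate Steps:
$F = -21$
$\left(\left(-1\right) 32048 + \left(\frac{C{\left(F \right)}}{1952} - \frac{3351}{-7470}\right)\right) + x{\left(-147 \right)} = \left(\left(-1\right) 32048 + \left(\frac{\left(-21\right)^{2}}{1952} - \frac{3351}{-7470}\right)\right) + \left(54 - -147\right) = \left(-32048 + \left(441 \cdot \frac{1}{1952} - - \frac{1117}{2490}\right)\right) + \left(54 + 147\right) = \left(-32048 + \left(\frac{441}{1952} + \frac{1117}{2490}\right)\right) + 201 = \left(-32048 + \frac{1639237}{2430240}\right) + 201 = - \frac{77882692283}{2430240} + 201 = - \frac{77394214043}{2430240}$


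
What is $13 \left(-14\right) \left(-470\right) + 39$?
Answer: $85579$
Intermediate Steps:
$13 \left(-14\right) \left(-470\right) + 39 = \left(-182\right) \left(-470\right) + 39 = 85540 + 39 = 85579$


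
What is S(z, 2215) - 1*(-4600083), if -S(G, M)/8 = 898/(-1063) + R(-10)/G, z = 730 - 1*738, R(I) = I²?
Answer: 4890001713/1063 ≈ 4.6002e+6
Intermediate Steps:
z = -8 (z = 730 - 738 = -8)
S(G, M) = 7184/1063 - 800/G (S(G, M) = -8*(898/(-1063) + (-10)²/G) = -8*(898*(-1/1063) + 100/G) = -8*(-898/1063 + 100/G) = 7184/1063 - 800/G)
S(z, 2215) - 1*(-4600083) = (7184/1063 - 800/(-8)) - 1*(-4600083) = (7184/1063 - 800*(-⅛)) + 4600083 = (7184/1063 + 100) + 4600083 = 113484/1063 + 4600083 = 4890001713/1063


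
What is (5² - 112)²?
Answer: 7569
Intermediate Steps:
(5² - 112)² = (25 - 112)² = (-87)² = 7569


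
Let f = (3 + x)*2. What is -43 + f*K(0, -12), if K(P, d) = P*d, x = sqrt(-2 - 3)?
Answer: -43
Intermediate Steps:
x = I*sqrt(5) (x = sqrt(-5) = I*sqrt(5) ≈ 2.2361*I)
f = 6 + 2*I*sqrt(5) (f = (3 + I*sqrt(5))*2 = 6 + 2*I*sqrt(5) ≈ 6.0 + 4.4721*I)
-43 + f*K(0, -12) = -43 + (6 + 2*I*sqrt(5))*(0*(-12)) = -43 + (6 + 2*I*sqrt(5))*0 = -43 + 0 = -43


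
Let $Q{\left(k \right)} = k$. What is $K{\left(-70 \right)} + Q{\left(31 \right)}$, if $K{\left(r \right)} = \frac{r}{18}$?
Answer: $\frac{244}{9} \approx 27.111$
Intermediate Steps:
$K{\left(r \right)} = \frac{r}{18}$ ($K{\left(r \right)} = r \frac{1}{18} = \frac{r}{18}$)
$K{\left(-70 \right)} + Q{\left(31 \right)} = \frac{1}{18} \left(-70\right) + 31 = - \frac{35}{9} + 31 = \frac{244}{9}$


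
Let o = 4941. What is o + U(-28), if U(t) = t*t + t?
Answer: 5697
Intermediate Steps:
U(t) = t + t² (U(t) = t² + t = t + t²)
o + U(-28) = 4941 - 28*(1 - 28) = 4941 - 28*(-27) = 4941 + 756 = 5697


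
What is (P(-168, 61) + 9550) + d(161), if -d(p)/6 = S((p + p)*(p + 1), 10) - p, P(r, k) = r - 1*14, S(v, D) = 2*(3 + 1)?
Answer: 10286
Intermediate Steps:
S(v, D) = 8 (S(v, D) = 2*4 = 8)
P(r, k) = -14 + r (P(r, k) = r - 14 = -14 + r)
d(p) = -48 + 6*p (d(p) = -6*(8 - p) = -48 + 6*p)
(P(-168, 61) + 9550) + d(161) = ((-14 - 168) + 9550) + (-48 + 6*161) = (-182 + 9550) + (-48 + 966) = 9368 + 918 = 10286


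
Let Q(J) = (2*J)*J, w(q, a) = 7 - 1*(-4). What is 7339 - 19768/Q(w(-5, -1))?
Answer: 878135/121 ≈ 7257.3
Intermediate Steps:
w(q, a) = 11 (w(q, a) = 7 + 4 = 11)
Q(J) = 2*J**2
7339 - 19768/Q(w(-5, -1)) = 7339 - 19768/(2*11**2) = 7339 - 19768/(2*121) = 7339 - 19768/242 = 7339 - 1*9884/121 = 7339 - 9884/121 = 878135/121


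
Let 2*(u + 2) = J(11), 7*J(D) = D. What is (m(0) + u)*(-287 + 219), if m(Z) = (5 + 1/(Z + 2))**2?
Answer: -13821/7 ≈ -1974.4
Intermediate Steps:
J(D) = D/7
u = -17/14 (u = -2 + ((1/7)*11)/2 = -2 + (1/2)*(11/7) = -2 + 11/14 = -17/14 ≈ -1.2143)
m(Z) = (5 + 1/(2 + Z))**2
(m(0) + u)*(-287 + 219) = ((11 + 5*0)**2/(2 + 0)**2 - 17/14)*(-287 + 219) = ((11 + 0)**2/2**2 - 17/14)*(-68) = ((1/4)*11**2 - 17/14)*(-68) = ((1/4)*121 - 17/14)*(-68) = (121/4 - 17/14)*(-68) = (813/28)*(-68) = -13821/7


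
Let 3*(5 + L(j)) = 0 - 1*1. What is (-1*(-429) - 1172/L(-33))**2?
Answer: 6734025/16 ≈ 4.2088e+5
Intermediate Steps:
L(j) = -16/3 (L(j) = -5 + (0 - 1*1)/3 = -5 + (0 - 1)/3 = -5 + (1/3)*(-1) = -5 - 1/3 = -16/3)
(-1*(-429) - 1172/L(-33))**2 = (-1*(-429) - 1172/(-16/3))**2 = (429 - 1172*(-3/16))**2 = (429 + 879/4)**2 = (2595/4)**2 = 6734025/16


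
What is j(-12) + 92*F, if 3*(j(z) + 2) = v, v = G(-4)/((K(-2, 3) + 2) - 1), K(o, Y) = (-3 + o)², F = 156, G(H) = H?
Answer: 559648/39 ≈ 14350.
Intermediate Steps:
v = -2/13 (v = -4/(((-3 - 2)² + 2) - 1) = -4/(((-5)² + 2) - 1) = -4/((25 + 2) - 1) = -4/(27 - 1) = -4/26 = -4*1/26 = -2/13 ≈ -0.15385)
j(z) = -80/39 (j(z) = -2 + (⅓)*(-2/13) = -2 - 2/39 = -80/39)
j(-12) + 92*F = -80/39 + 92*156 = -80/39 + 14352 = 559648/39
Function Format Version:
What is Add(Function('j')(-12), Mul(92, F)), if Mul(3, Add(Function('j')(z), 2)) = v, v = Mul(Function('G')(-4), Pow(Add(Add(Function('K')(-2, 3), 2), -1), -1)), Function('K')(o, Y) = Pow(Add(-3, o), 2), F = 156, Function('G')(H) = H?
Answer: Rational(559648, 39) ≈ 14350.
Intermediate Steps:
v = Rational(-2, 13) (v = Mul(-4, Pow(Add(Add(Pow(Add(-3, -2), 2), 2), -1), -1)) = Mul(-4, Pow(Add(Add(Pow(-5, 2), 2), -1), -1)) = Mul(-4, Pow(Add(Add(25, 2), -1), -1)) = Mul(-4, Pow(Add(27, -1), -1)) = Mul(-4, Pow(26, -1)) = Mul(-4, Rational(1, 26)) = Rational(-2, 13) ≈ -0.15385)
Function('j')(z) = Rational(-80, 39) (Function('j')(z) = Add(-2, Mul(Rational(1, 3), Rational(-2, 13))) = Add(-2, Rational(-2, 39)) = Rational(-80, 39))
Add(Function('j')(-12), Mul(92, F)) = Add(Rational(-80, 39), Mul(92, 156)) = Add(Rational(-80, 39), 14352) = Rational(559648, 39)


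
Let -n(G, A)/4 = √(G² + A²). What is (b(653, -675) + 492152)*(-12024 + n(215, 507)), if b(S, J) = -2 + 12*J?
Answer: -5820217200 - 1936200*√303274 ≈ -6.8865e+9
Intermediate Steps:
n(G, A) = -4*√(A² + G²) (n(G, A) = -4*√(G² + A²) = -4*√(A² + G²))
(b(653, -675) + 492152)*(-12024 + n(215, 507)) = ((-2 + 12*(-675)) + 492152)*(-12024 - 4*√(507² + 215²)) = ((-2 - 8100) + 492152)*(-12024 - 4*√(257049 + 46225)) = (-8102 + 492152)*(-12024 - 4*√303274) = 484050*(-12024 - 4*√303274) = -5820217200 - 1936200*√303274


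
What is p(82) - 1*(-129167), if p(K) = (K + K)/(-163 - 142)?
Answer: 39395771/305 ≈ 1.2917e+5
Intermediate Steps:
p(K) = -2*K/305 (p(K) = (2*K)/(-305) = (2*K)*(-1/305) = -2*K/305)
p(82) - 1*(-129167) = -2/305*82 - 1*(-129167) = -164/305 + 129167 = 39395771/305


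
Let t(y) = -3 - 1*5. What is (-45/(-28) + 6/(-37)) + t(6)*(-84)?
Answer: 697689/1036 ≈ 673.45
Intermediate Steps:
t(y) = -8 (t(y) = -3 - 5 = -8)
(-45/(-28) + 6/(-37)) + t(6)*(-84) = (-45/(-28) + 6/(-37)) - 8*(-84) = (-45*(-1/28) + 6*(-1/37)) + 672 = (45/28 - 6/37) + 672 = 1497/1036 + 672 = 697689/1036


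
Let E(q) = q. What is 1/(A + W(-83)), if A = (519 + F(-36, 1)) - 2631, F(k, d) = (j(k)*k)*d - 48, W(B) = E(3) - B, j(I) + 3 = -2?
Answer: -1/1894 ≈ -0.00052798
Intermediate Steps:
j(I) = -5 (j(I) = -3 - 2 = -5)
W(B) = 3 - B
F(k, d) = -48 - 5*d*k (F(k, d) = (-5*k)*d - 48 = -5*d*k - 48 = -48 - 5*d*k)
A = -1980 (A = (519 + (-48 - 5*1*(-36))) - 2631 = (519 + (-48 + 180)) - 2631 = (519 + 132) - 2631 = 651 - 2631 = -1980)
1/(A + W(-83)) = 1/(-1980 + (3 - 1*(-83))) = 1/(-1980 + (3 + 83)) = 1/(-1980 + 86) = 1/(-1894) = -1/1894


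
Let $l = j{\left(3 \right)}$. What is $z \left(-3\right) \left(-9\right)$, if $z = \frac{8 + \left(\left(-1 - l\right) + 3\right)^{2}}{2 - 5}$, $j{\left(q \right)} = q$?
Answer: $-81$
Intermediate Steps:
$l = 3$
$z = -3$ ($z = \frac{8 + \left(\left(-1 - 3\right) + 3\right)^{2}}{2 - 5} = \frac{8 + \left(\left(-1 - 3\right) + 3\right)^{2}}{-3} = \left(8 + \left(-4 + 3\right)^{2}\right) \left(- \frac{1}{3}\right) = \left(8 + \left(-1\right)^{2}\right) \left(- \frac{1}{3}\right) = \left(8 + 1\right) \left(- \frac{1}{3}\right) = 9 \left(- \frac{1}{3}\right) = -3$)
$z \left(-3\right) \left(-9\right) = \left(-3\right) \left(-3\right) \left(-9\right) = 9 \left(-9\right) = -81$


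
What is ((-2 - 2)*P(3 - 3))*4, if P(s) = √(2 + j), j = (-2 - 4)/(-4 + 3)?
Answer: -32*√2 ≈ -45.255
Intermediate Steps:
j = 6 (j = -6/(-1) = -6*(-1) = 6)
P(s) = 2*√2 (P(s) = √(2 + 6) = √8 = 2*√2)
((-2 - 2)*P(3 - 3))*4 = ((-2 - 2)*(2*√2))*4 = -8*√2*4 = -32*√2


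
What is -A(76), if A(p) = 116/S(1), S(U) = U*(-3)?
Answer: 116/3 ≈ 38.667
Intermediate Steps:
S(U) = -3*U
A(p) = -116/3 (A(p) = 116/((-3*1)) = 116/(-3) = 116*(-1/3) = -116/3)
-A(76) = -1*(-116/3) = 116/3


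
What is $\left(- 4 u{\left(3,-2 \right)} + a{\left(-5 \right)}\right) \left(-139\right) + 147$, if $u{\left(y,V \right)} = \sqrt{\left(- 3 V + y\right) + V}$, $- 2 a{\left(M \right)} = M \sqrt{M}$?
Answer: $147 + 556 \sqrt{7} - \frac{695 i \sqrt{5}}{2} \approx 1618.0 - 777.03 i$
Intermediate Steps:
$a{\left(M \right)} = - \frac{M^{\frac{3}{2}}}{2}$ ($a{\left(M \right)} = - \frac{M \sqrt{M}}{2} = - \frac{M^{\frac{3}{2}}}{2}$)
$u{\left(y,V \right)} = \sqrt{y - 2 V}$ ($u{\left(y,V \right)} = \sqrt{\left(y - 3 V\right) + V} = \sqrt{y - 2 V}$)
$\left(- 4 u{\left(3,-2 \right)} + a{\left(-5 \right)}\right) \left(-139\right) + 147 = \left(- 4 \sqrt{3 - -4} - \frac{\left(-5\right)^{\frac{3}{2}}}{2}\right) \left(-139\right) + 147 = \left(- 4 \sqrt{3 + 4} - \frac{\left(-5\right) i \sqrt{5}}{2}\right) \left(-139\right) + 147 = \left(- 4 \sqrt{7} + \frac{5 i \sqrt{5}}{2}\right) \left(-139\right) + 147 = \left(556 \sqrt{7} - \frac{695 i \sqrt{5}}{2}\right) + 147 = 147 + 556 \sqrt{7} - \frac{695 i \sqrt{5}}{2}$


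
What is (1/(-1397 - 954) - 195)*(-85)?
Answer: 38967910/2351 ≈ 16575.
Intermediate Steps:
(1/(-1397 - 954) - 195)*(-85) = (1/(-2351) - 195)*(-85) = (-1/2351 - 195)*(-85) = -458446/2351*(-85) = 38967910/2351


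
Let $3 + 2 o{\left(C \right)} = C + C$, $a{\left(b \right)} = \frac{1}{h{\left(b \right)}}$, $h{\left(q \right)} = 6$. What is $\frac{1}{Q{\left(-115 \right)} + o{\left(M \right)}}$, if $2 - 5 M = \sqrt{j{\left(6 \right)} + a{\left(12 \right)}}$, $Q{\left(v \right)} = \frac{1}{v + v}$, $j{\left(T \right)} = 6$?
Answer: $- \frac{87630}{77201} + \frac{2645 \sqrt{222}}{77201} \approx -0.62461$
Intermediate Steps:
$Q{\left(v \right)} = \frac{1}{2 v}$
$a{\left(b \right)} = \frac{1}{6}$
$M = \frac{2}{5} - \frac{\sqrt{222}}{30}$ ($M = \frac{2}{5} - \frac{\sqrt{6 + \frac{1}{6}}}{5} = \frac{2}{5} - \frac{\sqrt{\frac{37}{6}}}{5} = \frac{2}{5} - \frac{\frac{1}{6} \sqrt{222}}{5} = \frac{2}{5} - \frac{\sqrt{222}}{30} \approx -0.096655$)
$o{\left(C \right)} = - \frac{3}{2} + C$ ($o{\left(C \right)} = - \frac{3}{2} + \frac{C + C}{2} = - \frac{3}{2} + \frac{2 C}{2} = - \frac{3}{2} + C$)
$\frac{1}{Q{\left(-115 \right)} + o{\left(M \right)}} = \frac{1}{\frac{1}{2 \left(-115\right)} - \left(\frac{11}{10} + \frac{\sqrt{222}}{30}\right)} = \frac{1}{\frac{1}{2} \left(- \frac{1}{115}\right) - \left(\frac{11}{10} + \frac{\sqrt{222}}{30}\right)} = \frac{1}{- \frac{1}{230} - \left(\frac{11}{10} + \frac{\sqrt{222}}{30}\right)} = \frac{1}{- \frac{127}{115} - \frac{\sqrt{222}}{30}}$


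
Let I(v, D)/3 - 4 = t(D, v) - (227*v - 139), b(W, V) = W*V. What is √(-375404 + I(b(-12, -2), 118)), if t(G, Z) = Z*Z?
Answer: I*√389591 ≈ 624.17*I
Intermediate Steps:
b(W, V) = V*W
t(G, Z) = Z²
I(v, D) = 429 - 681*v + 3*v² (I(v, D) = 12 + 3*(v² - (227*v - 139)) = 12 + 3*(v² - (-139 + 227*v)) = 12 + 3*(v² + (139 - 227*v)) = 12 + 3*(139 + v² - 227*v) = 12 + (417 - 681*v + 3*v²) = 429 - 681*v + 3*v²)
√(-375404 + I(b(-12, -2), 118)) = √(-375404 + (429 - (-1362)*(-12) + 3*(-2*(-12))²)) = √(-375404 + (429 - 681*24 + 3*24²)) = √(-375404 + (429 - 16344 + 3*576)) = √(-375404 + (429 - 16344 + 1728)) = √(-375404 - 14187) = √(-389591) = I*√389591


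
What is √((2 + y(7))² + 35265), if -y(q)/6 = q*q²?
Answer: √4262401 ≈ 2064.6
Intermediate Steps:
y(q) = -6*q³ (y(q) = -6*q*q² = -6*q³)
√((2 + y(7))² + 35265) = √((2 - 6*7³)² + 35265) = √((2 - 6*343)² + 35265) = √((2 - 2058)² + 35265) = √((-2056)² + 35265) = √(4227136 + 35265) = √4262401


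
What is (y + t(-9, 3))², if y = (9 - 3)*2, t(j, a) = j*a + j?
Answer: 576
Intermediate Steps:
t(j, a) = j + a*j (t(j, a) = a*j + j = j + a*j)
y = 12 (y = 6*2 = 12)
(y + t(-9, 3))² = (12 - 9*(1 + 3))² = (12 - 9*4)² = (12 - 36)² = (-24)² = 576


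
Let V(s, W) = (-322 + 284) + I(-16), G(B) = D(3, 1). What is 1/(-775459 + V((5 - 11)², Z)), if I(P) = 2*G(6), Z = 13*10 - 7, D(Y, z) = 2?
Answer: -1/775493 ≈ -1.2895e-6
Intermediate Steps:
G(B) = 2
Z = 123 (Z = 130 - 7 = 123)
I(P) = 4 (I(P) = 2*2 = 4)
V(s, W) = -34 (V(s, W) = (-322 + 284) + 4 = -38 + 4 = -34)
1/(-775459 + V((5 - 11)², Z)) = 1/(-775459 - 34) = 1/(-775493) = -1/775493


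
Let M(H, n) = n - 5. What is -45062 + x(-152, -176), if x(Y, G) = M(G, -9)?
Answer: -45076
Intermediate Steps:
M(H, n) = -5 + n
x(Y, G) = -14 (x(Y, G) = -5 - 9 = -14)
-45062 + x(-152, -176) = -45062 - 14 = -45076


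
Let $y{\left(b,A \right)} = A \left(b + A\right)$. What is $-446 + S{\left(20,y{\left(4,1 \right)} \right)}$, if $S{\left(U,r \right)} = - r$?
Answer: $-451$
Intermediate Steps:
$y{\left(b,A \right)} = A \left(A + b\right)$
$-446 + S{\left(20,y{\left(4,1 \right)} \right)} = -446 - 1 \left(1 + 4\right) = -446 - 1 \cdot 5 = -446 - 5 = -451$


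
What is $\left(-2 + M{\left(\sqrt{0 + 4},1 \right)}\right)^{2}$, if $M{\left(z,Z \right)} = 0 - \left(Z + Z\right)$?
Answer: $16$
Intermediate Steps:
$M{\left(z,Z \right)} = - 2 Z$ ($M{\left(z,Z \right)} = 0 - 2 Z = - 2 Z$)
$\left(-2 + M{\left(\sqrt{0 + 4},1 \right)}\right)^{2} = \left(-2 - 2\right)^{2} = \left(-4\right)^{2} = 16$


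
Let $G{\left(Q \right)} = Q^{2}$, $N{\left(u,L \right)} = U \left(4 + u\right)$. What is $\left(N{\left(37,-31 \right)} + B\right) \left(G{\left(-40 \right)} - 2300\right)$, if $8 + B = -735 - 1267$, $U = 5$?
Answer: $1263500$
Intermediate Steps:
$N{\left(u,L \right)} = 20 + 5 u$ ($N{\left(u,L \right)} = 5 \left(4 + u\right) = 20 + 5 u$)
$B = -2010$ ($B = -8 - 2002 = -2010$)
$\left(N{\left(37,-31 \right)} + B\right) \left(G{\left(-40 \right)} - 2300\right) = \left(\left(20 + 5 \cdot 37\right) - 2010\right) \left(\left(-40\right)^{2} - 2300\right) = \left(\left(20 + 185\right) - 2010\right) \left(1600 - 2300\right) = \left(205 - 2010\right) \left(-700\right) = \left(-1805\right) \left(-700\right) = 1263500$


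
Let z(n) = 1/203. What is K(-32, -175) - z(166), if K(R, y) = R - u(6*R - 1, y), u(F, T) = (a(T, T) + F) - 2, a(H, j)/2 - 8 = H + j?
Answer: 171940/203 ≈ 847.00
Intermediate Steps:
a(H, j) = 16 + 2*H + 2*j (a(H, j) = 16 + 2*(H + j) = 16 + (2*H + 2*j) = 16 + 2*H + 2*j)
u(F, T) = 14 + F + 4*T (u(F, T) = ((16 + 2*T + 2*T) + F) - 2 = ((16 + 4*T) + F) - 2 = (16 + F + 4*T) - 2 = 14 + F + 4*T)
z(n) = 1/203
K(R, y) = -13 - 5*R - 4*y (K(R, y) = R - (14 + (6*R - 1) + 4*y) = R - (14 + (-1 + 6*R) + 4*y) = R - (13 + 4*y + 6*R) = R + (-13 - 6*R - 4*y) = -13 - 5*R - 4*y)
K(-32, -175) - z(166) = (-13 - 5*(-32) - 4*(-175)) - 1*1/203 = (-13 + 160 + 700) - 1/203 = 847 - 1/203 = 171940/203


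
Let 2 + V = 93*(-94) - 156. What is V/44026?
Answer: -4450/22013 ≈ -0.20215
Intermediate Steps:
V = -8900 (V = -2 + (93*(-94) - 156) = -2 + (-8742 - 156) = -2 - 8898 = -8900)
V/44026 = -8900/44026 = -8900*1/44026 = -4450/22013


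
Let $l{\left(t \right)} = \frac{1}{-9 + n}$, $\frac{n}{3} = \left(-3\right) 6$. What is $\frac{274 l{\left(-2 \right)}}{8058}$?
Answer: $- \frac{137}{253827} \approx -0.00053974$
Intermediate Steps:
$n = -54$ ($n = 3 \left(\left(-3\right) 6\right) = 3 \left(-18\right) = -54$)
$l{\left(t \right)} = - \frac{1}{63}$ ($l{\left(t \right)} = \frac{1}{-9 - 54} = \frac{1}{-63} = - \frac{1}{63}$)
$\frac{274 l{\left(-2 \right)}}{8058} = \frac{274 \left(- \frac{1}{63}\right)}{8058} = \left(- \frac{274}{63}\right) \frac{1}{8058} = - \frac{137}{253827}$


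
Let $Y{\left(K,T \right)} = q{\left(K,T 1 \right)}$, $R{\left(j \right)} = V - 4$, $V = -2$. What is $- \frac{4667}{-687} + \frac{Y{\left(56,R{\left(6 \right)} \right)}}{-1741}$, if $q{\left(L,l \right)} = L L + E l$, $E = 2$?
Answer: $\frac{5979059}{1196067} \approx 4.9989$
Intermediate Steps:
$R{\left(j \right)} = -6$ ($R{\left(j \right)} = -2 - 4 = -6$)
$q{\left(L,l \right)} = L^{2} + 2 l$ ($q{\left(L,l \right)} = L L + 2 l = L^{2} + 2 l$)
$Y{\left(K,T \right)} = K^{2} + 2 T$ ($Y{\left(K,T \right)} = K^{2} + 2 T 1 = K^{2} + 2 T$)
$- \frac{4667}{-687} + \frac{Y{\left(56,R{\left(6 \right)} \right)}}{-1741} = - \frac{4667}{-687} + \frac{56^{2} + 2 \left(-6\right)}{-1741} = \left(-4667\right) \left(- \frac{1}{687}\right) + \left(3136 - 12\right) \left(- \frac{1}{1741}\right) = \frac{4667}{687} + 3124 \left(- \frac{1}{1741}\right) = \frac{4667}{687} - \frac{3124}{1741} = \frac{5979059}{1196067}$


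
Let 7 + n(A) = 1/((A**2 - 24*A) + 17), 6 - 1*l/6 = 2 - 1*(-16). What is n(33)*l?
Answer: 79092/157 ≈ 503.77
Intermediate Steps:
l = -72 (l = 36 - 6*(2 - 1*(-16)) = 36 - 6*(2 + 16) = 36 - 6*18 = 36 - 108 = -72)
n(A) = -7 + 1/(17 + A**2 - 24*A) (n(A) = -7 + 1/((A**2 - 24*A) + 17) = -7 + 1/(17 + A**2 - 24*A))
n(33)*l = ((-118 - 7*33**2 + 168*33)/(17 + 33**2 - 24*33))*(-72) = ((-118 - 7*1089 + 5544)/(17 + 1089 - 792))*(-72) = ((-118 - 7623 + 5544)/314)*(-72) = ((1/314)*(-2197))*(-72) = -2197/314*(-72) = 79092/157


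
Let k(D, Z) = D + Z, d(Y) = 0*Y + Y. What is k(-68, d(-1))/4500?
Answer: -23/1500 ≈ -0.015333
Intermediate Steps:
d(Y) = Y (d(Y) = 0 + Y = Y)
k(-68, d(-1))/4500 = (-68 - 1)/4500 = -69*1/4500 = -23/1500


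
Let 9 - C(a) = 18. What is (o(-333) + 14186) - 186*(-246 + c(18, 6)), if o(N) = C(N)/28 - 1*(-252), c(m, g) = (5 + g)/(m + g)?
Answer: 420759/7 ≈ 60108.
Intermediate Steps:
c(m, g) = (5 + g)/(g + m)
C(a) = -9 (C(a) = 9 - 1*18 = 9 - 18 = -9)
o(N) = 7047/28 (o(N) = -9/28 - 1*(-252) = -9*1/28 + 252 = -9/28 + 252 = 7047/28)
(o(-333) + 14186) - 186*(-246 + c(18, 6)) = (7047/28 + 14186) - 186*(-246 + (5 + 6)/(6 + 18)) = 404255/28 - 186*(-246 + 11/24) = 404255/28 - 186*(-5893/24) = 404255/28 + 182683/4 = 420759/7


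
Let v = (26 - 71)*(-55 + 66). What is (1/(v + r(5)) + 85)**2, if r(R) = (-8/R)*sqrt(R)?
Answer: 10842579989844420/1500774453721 + 1666043360*sqrt(5)/1500774453721 ≈ 7224.7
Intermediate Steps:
v = -495 (v = -45*11 = -495)
r(R) = -8/sqrt(R)
(1/(v + r(5)) + 85)**2 = (1/(-495 - 8*sqrt(5)/5) + 85)**2 = (85 + 1/(-495 - 8*sqrt(5)/5))**2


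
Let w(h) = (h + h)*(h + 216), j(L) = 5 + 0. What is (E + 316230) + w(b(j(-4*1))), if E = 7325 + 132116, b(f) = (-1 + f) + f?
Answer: 459721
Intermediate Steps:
j(L) = 5
b(f) = -1 + 2*f
E = 139441
w(h) = 2*h*(216 + h) (w(h) = (2*h)*(216 + h) = 2*h*(216 + h))
(E + 316230) + w(b(j(-4*1))) = (139441 + 316230) + 2*(-1 + 2*5)*(216 + (-1 + 2*5)) = 455671 + 2*(-1 + 10)*(216 + (-1 + 10)) = 455671 + 2*9*(216 + 9) = 455671 + 2*9*225 = 455671 + 4050 = 459721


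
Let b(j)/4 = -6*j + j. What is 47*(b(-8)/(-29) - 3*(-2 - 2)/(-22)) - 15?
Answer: -95683/319 ≈ -299.95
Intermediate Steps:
b(j) = -20*j (b(j) = 4*(-6*j + j) = 4*(-5*j) = -20*j)
47*(b(-8)/(-29) - 3*(-2 - 2)/(-22)) - 15 = 47*(-20*(-8)/(-29) - 3*(-2 - 2)/(-22)) - 15 = 47*(160*(-1/29) - 3*(-4)*(-1/22)) - 15 = 47*(-160/29 + 12*(-1/22)) - 15 = 47*(-160/29 - 6/11) - 15 = 47*(-1934/319) - 15 = -90898/319 - 15 = -95683/319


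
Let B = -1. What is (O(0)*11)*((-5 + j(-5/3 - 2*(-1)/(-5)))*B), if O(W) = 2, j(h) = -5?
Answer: 220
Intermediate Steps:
(O(0)*11)*((-5 + j(-5/3 - 2*(-1)/(-5)))*B) = (2*11)*((-5 - 5)*(-1)) = 22*(-10*(-1)) = 22*10 = 220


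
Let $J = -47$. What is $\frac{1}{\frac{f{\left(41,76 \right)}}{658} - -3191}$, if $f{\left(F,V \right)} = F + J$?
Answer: $\frac{329}{1049836} \approx 0.00031338$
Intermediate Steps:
$f{\left(F,V \right)} = -47 + F$ ($f{\left(F,V \right)} = F - 47 = -47 + F$)
$\frac{1}{\frac{f{\left(41,76 \right)}}{658} - -3191} = \frac{1}{\frac{-47 + 41}{658} - -3191} = \frac{1}{\left(-6\right) \frac{1}{658} + \left(-329 + 3520\right)} = \frac{1}{- \frac{3}{329} + 3191} = \frac{1}{\frac{1049836}{329}} = \frac{329}{1049836}$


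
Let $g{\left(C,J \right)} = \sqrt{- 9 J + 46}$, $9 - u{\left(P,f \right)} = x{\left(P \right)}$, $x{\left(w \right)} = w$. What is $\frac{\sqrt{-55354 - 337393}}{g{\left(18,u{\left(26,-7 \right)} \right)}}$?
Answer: $\frac{29 i \sqrt{92933}}{199} \approx 44.425 i$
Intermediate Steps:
$u{\left(P,f \right)} = 9 - P$
$g{\left(C,J \right)} = \sqrt{46 - 9 J}$
$\frac{\sqrt{-55354 - 337393}}{g{\left(18,u{\left(26,-7 \right)} \right)}} = \frac{\sqrt{-55354 - 337393}}{\sqrt{46 - 9 \left(9 - 26\right)}} = \frac{\sqrt{-392747}}{\sqrt{46 - 9 \left(9 - 26\right)}} = \frac{29 i \sqrt{467}}{\sqrt{46 - -153}} = \frac{29 i \sqrt{467}}{\sqrt{46 + 153}} = \frac{29 i \sqrt{467}}{\sqrt{199}} = 29 i \sqrt{467} \frac{\sqrt{199}}{199} = \frac{29 i \sqrt{92933}}{199}$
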